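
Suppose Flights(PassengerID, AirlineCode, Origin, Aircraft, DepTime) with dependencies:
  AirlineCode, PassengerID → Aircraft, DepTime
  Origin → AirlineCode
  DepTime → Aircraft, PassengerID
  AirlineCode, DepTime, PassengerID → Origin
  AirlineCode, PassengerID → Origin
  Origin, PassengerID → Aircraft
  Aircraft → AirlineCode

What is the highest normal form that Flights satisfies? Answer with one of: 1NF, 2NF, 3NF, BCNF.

Candidate keys: {Aircraft, PassengerID}, {AirlineCode, PassengerID}, {DepTime}, {Origin, PassengerID}. Prime attributes: {Aircraft, AirlineCode, DepTime, Origin, PassengerID}.
Origin → AirlineCode: {Origin}⁺ = {AirlineCode, Origin}, which is not all of the attributes, so the left side is not a superkey — BCNF is violated.
Its right-hand attributes {AirlineCode} are all prime, as are those of every other non-superkey FD — the relation is in 3NF.

3NF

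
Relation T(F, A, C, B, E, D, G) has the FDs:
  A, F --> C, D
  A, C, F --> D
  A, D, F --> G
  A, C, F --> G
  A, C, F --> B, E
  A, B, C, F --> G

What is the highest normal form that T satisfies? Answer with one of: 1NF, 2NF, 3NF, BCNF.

BCNF

Candidate key: {A, F}. Prime attributes: {A, F}.
The left-hand side of every FD is a superkey, so BCNF is satisfied.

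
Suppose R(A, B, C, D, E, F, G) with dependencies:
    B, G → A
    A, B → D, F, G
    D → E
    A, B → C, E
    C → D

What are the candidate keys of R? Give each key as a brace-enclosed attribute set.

Attributes never on any right-hand side: {B} — every candidate key must contain it.
{A, B}⁺ = {A, B, C, D, E, F, G}, which is every attribute, so {A, B} is a candidate key.
{B, G}⁺ = {A, B, C, D, E, F, G}, which is every attribute, so {B, G} is a candidate key.
Any other superkey properly contains one of these, so there are no further candidate keys.

{A, B}, {B, G}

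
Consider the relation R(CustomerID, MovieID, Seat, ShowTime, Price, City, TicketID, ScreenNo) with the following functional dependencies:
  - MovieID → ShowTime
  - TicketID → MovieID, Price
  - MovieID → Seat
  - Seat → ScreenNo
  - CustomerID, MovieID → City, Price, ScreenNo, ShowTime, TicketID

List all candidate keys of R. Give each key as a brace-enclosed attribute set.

{CustomerID} never appears on the right of any FD, so every key must include it.
{CustomerID, MovieID}⁺ = {City, CustomerID, MovieID, Price, ScreenNo, Seat, ShowTime, TicketID}, which is every attribute, so {CustomerID, MovieID} is a candidate key.
{CustomerID, TicketID}⁺ = {City, CustomerID, MovieID, Price, ScreenNo, Seat, ShowTime, TicketID}, which is every attribute, so {CustomerID, TicketID} is a candidate key.
These are minimal and exhaustive — every other superkey contains one of them.

{CustomerID, MovieID}, {CustomerID, TicketID}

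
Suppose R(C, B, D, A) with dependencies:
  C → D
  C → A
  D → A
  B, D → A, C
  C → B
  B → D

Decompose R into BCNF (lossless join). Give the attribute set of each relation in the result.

Candidate keys of the original relation: {B}, {C}.
Within {A, B, C, D}: {D}⁺ ∩ {A, B, C, D} = {A, D}, not the whole set, so D → A violates BCNF; decompose into {A, D} and {B, C, D}.
{A, D}: every determinant is a superkey — BCNF.
{B, C, D}: every determinant is a superkey — BCNF.

{A, D}; {B, C, D}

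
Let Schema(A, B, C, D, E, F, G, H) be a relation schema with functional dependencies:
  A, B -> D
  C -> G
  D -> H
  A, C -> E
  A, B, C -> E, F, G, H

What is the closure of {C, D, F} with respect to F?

{C, D, F, G, H}

Start with {C, D, F}.
C -> G applies; add {G} → now {C, D, F, G}.
D -> H applies; add {H} → now {C, D, F, G, H}.
No further FD applies.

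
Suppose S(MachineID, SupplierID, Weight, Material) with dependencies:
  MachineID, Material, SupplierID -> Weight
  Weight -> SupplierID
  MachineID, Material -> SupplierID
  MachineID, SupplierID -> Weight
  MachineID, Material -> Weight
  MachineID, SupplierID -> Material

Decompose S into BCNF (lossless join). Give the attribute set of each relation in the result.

Candidate keys of the original relation: {MachineID, Material}, {MachineID, SupplierID}, {MachineID, Weight}.
{MachineID, Material, SupplierID, Weight}: {Weight} determines {SupplierID, Weight} here but is not a superkey — split on Weight -> SupplierID, giving {SupplierID, Weight} and {MachineID, Material, Weight}.
{SupplierID, Weight}: every determinant is a superkey — BCNF.
{MachineID, Material, Weight}: every determinant is a superkey — BCNF.

{MachineID, Material, Weight}; {SupplierID, Weight}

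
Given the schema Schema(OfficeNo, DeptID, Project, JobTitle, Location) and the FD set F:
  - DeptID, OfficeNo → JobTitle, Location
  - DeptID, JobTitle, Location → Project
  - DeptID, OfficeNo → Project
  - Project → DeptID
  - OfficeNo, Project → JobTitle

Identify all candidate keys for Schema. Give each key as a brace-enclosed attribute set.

{DeptID, OfficeNo}, {OfficeNo, Project}

Attributes never on any right-hand side: {OfficeNo} — every candidate key must contain it.
{DeptID, OfficeNo} is a candidate key since {DeptID, OfficeNo}⁺ = {DeptID, JobTitle, Location, OfficeNo, Project} covers every attribute.
{OfficeNo, Project} is a candidate key since {OfficeNo, Project}⁺ = {DeptID, JobTitle, Location, OfficeNo, Project} covers every attribute.
These are minimal and exhaustive — every other superkey contains one of them.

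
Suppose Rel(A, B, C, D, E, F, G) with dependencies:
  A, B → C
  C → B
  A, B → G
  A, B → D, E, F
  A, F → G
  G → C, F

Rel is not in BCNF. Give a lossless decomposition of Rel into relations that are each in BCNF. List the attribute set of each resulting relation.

Candidate keys of the original relation: {A, B}, {A, C}, {A, F}, {A, G}.
In {A, B, C, D, E, F, G}, {C} is not a superkey ({C}⁺ restricted to this set is {B, C}), so split on C → B into {B, C} and {A, C, D, E, F, G}.
{B, C} has no BCNF violation.
In {A, C, D, E, F, G}, {G} is not a superkey ({G}⁺ restricted to this set is {C, F, G}), so split on G → C, F into {C, F, G} and {A, D, E, G}.
{C, F, G} has no BCNF violation.
{A, D, E, G} has no BCNF violation.

{A, D, E, G}; {B, C}; {C, F, G}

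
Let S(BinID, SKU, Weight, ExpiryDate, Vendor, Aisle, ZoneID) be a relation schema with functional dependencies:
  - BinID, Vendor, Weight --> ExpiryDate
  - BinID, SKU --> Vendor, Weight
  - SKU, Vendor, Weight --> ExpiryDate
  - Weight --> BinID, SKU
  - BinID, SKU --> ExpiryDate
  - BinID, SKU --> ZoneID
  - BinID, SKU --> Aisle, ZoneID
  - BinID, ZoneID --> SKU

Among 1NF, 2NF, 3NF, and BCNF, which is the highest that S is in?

Candidate keys: {BinID, SKU}, {BinID, ZoneID}, {Weight}. Prime attributes: {BinID, SKU, Weight, ZoneID}.
The left-hand side of every FD is a superkey, so BCNF is satisfied.

BCNF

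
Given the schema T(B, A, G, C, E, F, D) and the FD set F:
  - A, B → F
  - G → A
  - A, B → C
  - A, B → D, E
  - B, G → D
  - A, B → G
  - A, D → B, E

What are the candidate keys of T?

{A, B}, {A, D}, {B, G}, {D, G}

Closure of {A, B} is {A, B, C, D, E, F, G}, the whole schema; {A, B} is a candidate key.
Closure of {A, D} is {A, B, C, D, E, F, G}, the whole schema; {A, D} is a candidate key.
Closure of {B, G} is {A, B, C, D, E, F, G}, the whole schema; {B, G} is a candidate key.
Closure of {D, G} is {A, B, C, D, E, F, G}, the whole schema; {D, G} is a candidate key.
Any other superkey properly contains one of these, so there are no further candidate keys.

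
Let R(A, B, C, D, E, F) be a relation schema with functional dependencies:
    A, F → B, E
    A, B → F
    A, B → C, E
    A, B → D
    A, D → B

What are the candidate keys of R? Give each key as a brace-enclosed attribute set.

No FD produces {A}, so it must be in every candidate key.
Closure of {A, B} is {A, B, C, D, E, F}, the whole schema; {A, B} is a candidate key.
Closure of {A, D} is {A, B, C, D, E, F}, the whole schema; {A, D} is a candidate key.
Closure of {A, F} is {A, B, C, D, E, F}, the whole schema; {A, F} is a candidate key.
These are minimal and exhaustive — every other superkey contains one of them.

{A, B}, {A, D}, {A, F}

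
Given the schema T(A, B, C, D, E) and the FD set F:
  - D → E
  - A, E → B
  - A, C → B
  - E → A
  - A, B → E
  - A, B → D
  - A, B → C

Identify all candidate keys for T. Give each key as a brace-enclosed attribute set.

{A, B}, {A, C}, {D}, {E}

{D} is a candidate key since {D}⁺ = {A, B, C, D, E} covers every attribute.
{E} is a candidate key since {E}⁺ = {A, B, C, D, E} covers every attribute.
{A, B} is a candidate key since {A, B}⁺ = {A, B, C, D, E} covers every attribute.
{A, C} is a candidate key since {A, C}⁺ = {A, B, C, D, E} covers every attribute.
These are minimal and exhaustive — every other superkey contains one of them.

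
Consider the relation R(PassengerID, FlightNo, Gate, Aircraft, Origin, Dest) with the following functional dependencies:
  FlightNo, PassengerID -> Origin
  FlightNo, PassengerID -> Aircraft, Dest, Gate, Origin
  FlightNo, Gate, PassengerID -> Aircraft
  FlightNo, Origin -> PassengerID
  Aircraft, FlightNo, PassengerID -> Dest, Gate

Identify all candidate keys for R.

No FD produces {FlightNo}, so it must be in every candidate key.
{FlightNo, Origin}⁺ = {Aircraft, Dest, FlightNo, Gate, Origin, PassengerID}, which is every attribute, so {FlightNo, Origin} is a candidate key.
{FlightNo, PassengerID}⁺ = {Aircraft, Dest, FlightNo, Gate, Origin, PassengerID}, which is every attribute, so {FlightNo, PassengerID} is a candidate key.
These are minimal and exhaustive — every other superkey contains one of them.

{FlightNo, Origin}, {FlightNo, PassengerID}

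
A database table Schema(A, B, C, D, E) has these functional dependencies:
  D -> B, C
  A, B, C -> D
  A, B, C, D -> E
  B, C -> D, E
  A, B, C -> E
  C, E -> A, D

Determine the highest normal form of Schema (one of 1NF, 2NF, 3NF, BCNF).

Candidate keys: {B, C}, {C, E}, {D}. Prime attributes: {B, C, D, E}.
Each dependency's left side is a superkey — BCNF holds.

BCNF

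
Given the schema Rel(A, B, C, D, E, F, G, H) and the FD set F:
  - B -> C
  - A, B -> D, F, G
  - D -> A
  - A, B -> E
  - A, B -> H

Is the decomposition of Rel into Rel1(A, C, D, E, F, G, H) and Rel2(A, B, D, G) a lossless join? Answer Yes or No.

No

Common attributes: {A, D, G}; their closure is {A, D, G}.
Neither Rel1 nor Rel2 is contained in that closure, so the decomposition is lossy.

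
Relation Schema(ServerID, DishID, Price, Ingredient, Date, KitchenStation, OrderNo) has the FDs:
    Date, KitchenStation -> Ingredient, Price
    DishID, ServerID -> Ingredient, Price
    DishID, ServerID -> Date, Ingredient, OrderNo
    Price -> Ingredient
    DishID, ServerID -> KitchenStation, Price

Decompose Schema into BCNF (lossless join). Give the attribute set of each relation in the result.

{Date, DishID, KitchenStation, OrderNo, ServerID}; {Date, KitchenStation, Price}; {Ingredient, Price}

Candidate key of the original relation: {DishID, ServerID}.
{Date, DishID, Ingredient, KitchenStation, OrderNo, Price, ServerID}: {Date, KitchenStation} determines {Date, Ingredient, KitchenStation, Price} here but is not a superkey — split on Date, KitchenStation -> Ingredient, Price, giving {Date, Ingredient, KitchenStation, Price} and {Date, DishID, KitchenStation, OrderNo, ServerID}.
{Date, Ingredient, KitchenStation, Price}: {Price} determines {Ingredient, Price} here but is not a superkey — split on Price -> Ingredient, giving {Ingredient, Price} and {Date, KitchenStation, Price}.
{Ingredient, Price} is in BCNF.
{Date, KitchenStation, Price} is in BCNF.
{Date, DishID, KitchenStation, OrderNo, ServerID} is in BCNF.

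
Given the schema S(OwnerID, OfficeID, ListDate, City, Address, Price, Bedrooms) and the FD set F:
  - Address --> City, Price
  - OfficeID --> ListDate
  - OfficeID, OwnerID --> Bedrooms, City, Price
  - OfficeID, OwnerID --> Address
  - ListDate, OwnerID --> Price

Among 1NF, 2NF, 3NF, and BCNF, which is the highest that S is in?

Candidate key: {OfficeID, OwnerID}. Prime attributes: {OfficeID, OwnerID}.
Address --> City, Price breaks BCNF: {Address}⁺ = {Address, City, Price}, so {Address} is not a superkey.
Address --> City, Price has non-prime {City, Price} on the right and a non-superkey on the left, so 3NF fails.
Since {OfficeID} ⊂ {OfficeID, OwnerID} and {OfficeID}⁺ ⊇ {ListDate} with {ListDate} non-prime, there is a partial dependency; 2NF fails.

1NF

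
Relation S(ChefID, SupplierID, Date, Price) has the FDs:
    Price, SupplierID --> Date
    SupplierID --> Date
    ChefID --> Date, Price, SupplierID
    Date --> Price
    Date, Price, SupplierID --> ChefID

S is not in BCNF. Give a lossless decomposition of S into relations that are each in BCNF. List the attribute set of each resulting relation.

{ChefID, Date, SupplierID}; {Date, Price}

Candidate keys of the original relation: {ChefID}, {SupplierID}.
{ChefID, Date, Price, SupplierID}: {Date} determines {Date, Price} here but is not a superkey — split on Date --> Price, giving {Date, Price} and {ChefID, Date, SupplierID}.
{Date, Price}: every determinant is a superkey — BCNF.
{ChefID, Date, SupplierID}: every determinant is a superkey — BCNF.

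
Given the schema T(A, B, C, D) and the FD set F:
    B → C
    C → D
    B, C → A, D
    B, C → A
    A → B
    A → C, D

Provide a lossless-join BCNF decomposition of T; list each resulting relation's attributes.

{A, B, C}; {C, D}

Candidate keys of the original relation: {A}, {B}.
Within {A, B, C, D}: {C}⁺ ∩ {A, B, C, D} = {C, D}, not the whole set, so C → D violates BCNF; decompose into {C, D} and {A, B, C}.
{C, D} has no BCNF violation.
{A, B, C} has no BCNF violation.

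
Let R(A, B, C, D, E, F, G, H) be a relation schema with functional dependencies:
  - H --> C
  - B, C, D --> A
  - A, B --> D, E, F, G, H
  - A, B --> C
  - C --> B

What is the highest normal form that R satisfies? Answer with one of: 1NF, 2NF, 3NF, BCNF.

Candidate keys: {A, B}, {A, C}, {A, H}, {C, D}, {D, H}. Prime attributes: {A, B, C, D, H}.
For H --> C we have {H}⁺ = {B, C, H}; {H} is not a superkey, so BCNF fails.
Since {C} ⊆ prime attributes and every other non-superkey FD also has a prime right side, the schema is in 3NF.

3NF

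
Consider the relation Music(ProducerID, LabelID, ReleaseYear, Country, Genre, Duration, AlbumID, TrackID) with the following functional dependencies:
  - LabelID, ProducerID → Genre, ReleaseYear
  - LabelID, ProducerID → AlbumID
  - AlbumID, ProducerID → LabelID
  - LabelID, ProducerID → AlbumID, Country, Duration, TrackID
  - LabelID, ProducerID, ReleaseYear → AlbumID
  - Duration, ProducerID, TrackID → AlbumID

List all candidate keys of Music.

{AlbumID, ProducerID}, {Duration, ProducerID, TrackID}, {LabelID, ProducerID}

No FD produces {ProducerID}, so it must be in every candidate key.
{AlbumID, ProducerID}⁺ = {AlbumID, Country, Duration, Genre, LabelID, ProducerID, ReleaseYear, TrackID}, which is every attribute, so {AlbumID, ProducerID} is a candidate key.
{LabelID, ProducerID}⁺ = {AlbumID, Country, Duration, Genre, LabelID, ProducerID, ReleaseYear, TrackID}, which is every attribute, so {LabelID, ProducerID} is a candidate key.
{Duration, ProducerID, TrackID}⁺ = {AlbumID, Country, Duration, Genre, LabelID, ProducerID, ReleaseYear, TrackID}, which is every attribute, so {Duration, ProducerID, TrackID} is a candidate key.
Any other superkey properly contains one of these, so there are no further candidate keys.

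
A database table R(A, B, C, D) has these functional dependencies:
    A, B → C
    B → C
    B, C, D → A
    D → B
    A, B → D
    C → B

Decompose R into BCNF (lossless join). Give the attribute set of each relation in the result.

Candidate keys of the original relation: {A, B}, {A, C}, {D}.
Within {A, B, C, D}: {B}⁺ ∩ {A, B, C, D} = {B, C}, not the whole set, so B → C violates BCNF; decompose into {B, C} and {A, B, D}.
{B, C} is in BCNF.
{A, B, D} is in BCNF.

{A, B, D}; {B, C}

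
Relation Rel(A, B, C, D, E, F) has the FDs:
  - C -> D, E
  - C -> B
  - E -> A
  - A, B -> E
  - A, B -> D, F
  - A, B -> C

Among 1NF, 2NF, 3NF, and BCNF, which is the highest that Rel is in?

3NF

Candidate keys: {A, B}, {B, E}, {C}. Prime attributes: {A, B, C, E}.
For E -> A we have {E}⁺ = {A, E}; {E} is not a superkey, so BCNF fails.
Its right-hand attributes {A} are all prime, as are those of every other non-superkey FD — the relation is in 3NF.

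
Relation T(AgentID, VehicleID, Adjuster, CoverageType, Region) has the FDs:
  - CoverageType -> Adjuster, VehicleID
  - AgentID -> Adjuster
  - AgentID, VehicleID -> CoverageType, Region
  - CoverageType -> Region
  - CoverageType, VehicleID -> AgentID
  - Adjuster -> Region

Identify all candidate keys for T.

Closure of {CoverageType} is {Adjuster, AgentID, CoverageType, Region, VehicleID}, the whole schema; {CoverageType} is a candidate key.
Closure of {AgentID, VehicleID} is {Adjuster, AgentID, CoverageType, Region, VehicleID}, the whole schema; {AgentID, VehicleID} is a candidate key.
Any other superkey properly contains one of these, so there are no further candidate keys.

{AgentID, VehicleID}, {CoverageType}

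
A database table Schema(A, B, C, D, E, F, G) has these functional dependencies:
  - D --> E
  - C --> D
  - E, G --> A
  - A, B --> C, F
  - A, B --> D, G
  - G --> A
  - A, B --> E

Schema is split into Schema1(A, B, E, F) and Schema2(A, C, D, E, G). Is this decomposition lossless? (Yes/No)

Schema1 ∩ Schema2 = {A, E}; its closure under F is {A, E}.
Schema1 ⊄ {A, E} and Schema2 ⊄ {A, E}, so the split is lossy.

No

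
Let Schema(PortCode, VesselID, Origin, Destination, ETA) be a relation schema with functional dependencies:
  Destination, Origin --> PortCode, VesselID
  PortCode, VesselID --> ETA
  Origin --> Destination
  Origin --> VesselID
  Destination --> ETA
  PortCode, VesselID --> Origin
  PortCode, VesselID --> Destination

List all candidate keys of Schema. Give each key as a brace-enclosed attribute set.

{Origin} is a candidate key since {Origin}⁺ = {Destination, ETA, Origin, PortCode, VesselID} covers every attribute.
{PortCode, VesselID} is a candidate key since {PortCode, VesselID}⁺ = {Destination, ETA, Origin, PortCode, VesselID} covers every attribute.
Any other superkey properly contains one of these, so there are no further candidate keys.

{Origin}, {PortCode, VesselID}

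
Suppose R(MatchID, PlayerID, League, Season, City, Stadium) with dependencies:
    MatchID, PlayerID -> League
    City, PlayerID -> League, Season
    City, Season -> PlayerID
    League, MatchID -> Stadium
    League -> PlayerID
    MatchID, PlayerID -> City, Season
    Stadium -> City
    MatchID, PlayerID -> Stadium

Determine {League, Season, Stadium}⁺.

Start with {League, Season, Stadium}.
League -> PlayerID applies; add {PlayerID} → now {League, PlayerID, Season, Stadium}.
Stadium -> City applies; add {City} → now {City, League, PlayerID, Season, Stadium}.
No further FD applies.

{City, League, PlayerID, Season, Stadium}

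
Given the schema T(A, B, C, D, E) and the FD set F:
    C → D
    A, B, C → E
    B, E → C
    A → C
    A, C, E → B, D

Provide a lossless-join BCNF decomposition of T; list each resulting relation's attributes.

{A, B, E}; {B, C, E}; {C, D}

Candidate keys of the original relation: {A, B}, {A, E}.
In {A, B, C, D, E}, {C} is not a superkey ({C}⁺ restricted to this set is {C, D}), so split on C → D into {C, D} and {A, B, C, E}.
{C, D} has no BCNF violation.
In {A, B, C, E}, {B, E} is not a superkey ({B, E}⁺ restricted to this set is {B, C, E}), so split on B, E → C into {B, C, E} and {A, B, E}.
{B, C, E} has no BCNF violation.
{A, B, E} has no BCNF violation.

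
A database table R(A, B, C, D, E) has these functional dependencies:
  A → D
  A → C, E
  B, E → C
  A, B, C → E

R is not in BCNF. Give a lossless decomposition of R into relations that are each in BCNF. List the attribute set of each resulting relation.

Candidate key of the original relation: {A, B}.
Within {A, B, C, D, E}: {A}⁺ ∩ {A, B, C, D, E} = {A, C, D, E}, not the whole set, so A → C, D, E violates BCNF; decompose into {A, C, D, E} and {A, B}.
{A, C, D, E} is in BCNF.
{A, B} is in BCNF.

{A, B}; {A, C, D, E}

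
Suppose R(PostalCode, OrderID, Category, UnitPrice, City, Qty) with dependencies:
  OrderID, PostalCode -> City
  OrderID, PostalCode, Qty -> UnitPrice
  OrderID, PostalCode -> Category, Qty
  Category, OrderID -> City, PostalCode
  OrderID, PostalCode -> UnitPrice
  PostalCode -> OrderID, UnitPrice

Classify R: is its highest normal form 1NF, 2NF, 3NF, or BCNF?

Candidate keys: {Category, OrderID}, {PostalCode}. Prime attributes: {Category, OrderID, PostalCode}.
The left-hand side of every FD is a superkey, so BCNF is satisfied.

BCNF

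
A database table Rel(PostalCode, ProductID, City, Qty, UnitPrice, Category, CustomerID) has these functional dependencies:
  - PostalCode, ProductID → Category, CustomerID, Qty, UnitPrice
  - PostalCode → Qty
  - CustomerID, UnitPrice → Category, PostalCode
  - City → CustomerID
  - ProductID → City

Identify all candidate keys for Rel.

{ProductID} never appears on the right of any FD, so every key must include it.
Closure of {PostalCode, ProductID} is {Category, City, CustomerID, PostalCode, ProductID, Qty, UnitPrice}, the whole schema; {PostalCode, ProductID} is a candidate key.
Closure of {ProductID, UnitPrice} is {Category, City, CustomerID, PostalCode, ProductID, Qty, UnitPrice}, the whole schema; {ProductID, UnitPrice} is a candidate key.
These are minimal and exhaustive — every other superkey contains one of them.

{PostalCode, ProductID}, {ProductID, UnitPrice}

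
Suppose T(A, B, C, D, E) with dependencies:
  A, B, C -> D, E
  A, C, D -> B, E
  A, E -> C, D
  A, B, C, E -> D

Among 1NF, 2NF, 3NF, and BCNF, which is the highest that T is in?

BCNF

Candidate keys: {A, B, C}, {A, C, D}, {A, E}. Prime attributes: {A, B, C, D, E}.
Every FD has a superkey on the left, so the relation is in BCNF.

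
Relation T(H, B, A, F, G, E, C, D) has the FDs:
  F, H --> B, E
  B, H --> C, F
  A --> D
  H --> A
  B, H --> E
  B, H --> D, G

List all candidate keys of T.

{B, H}, {F, H}

Attributes never on any right-hand side: {H} — every candidate key must contain it.
{B, H}⁺ = {A, B, C, D, E, F, G, H}, which is every attribute, so {B, H} is a candidate key.
{F, H}⁺ = {A, B, C, D, E, F, G, H}, which is every attribute, so {F, H} is a candidate key.
Any other superkey properly contains one of these, so there are no further candidate keys.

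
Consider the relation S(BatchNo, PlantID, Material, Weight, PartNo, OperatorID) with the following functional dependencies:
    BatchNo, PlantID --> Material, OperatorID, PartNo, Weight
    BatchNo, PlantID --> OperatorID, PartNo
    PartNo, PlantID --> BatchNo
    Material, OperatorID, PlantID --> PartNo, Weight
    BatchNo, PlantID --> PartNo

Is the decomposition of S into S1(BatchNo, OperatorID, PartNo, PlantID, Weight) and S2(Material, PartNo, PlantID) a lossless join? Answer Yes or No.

Common attributes: {PartNo, PlantID}; their closure is {BatchNo, Material, OperatorID, PartNo, PlantID, Weight}.
Since S1 ⊆ {BatchNo, Material, OperatorID, PartNo, PlantID, Weight}, the intersection is a superkey of S1; the decomposition is lossless.

Yes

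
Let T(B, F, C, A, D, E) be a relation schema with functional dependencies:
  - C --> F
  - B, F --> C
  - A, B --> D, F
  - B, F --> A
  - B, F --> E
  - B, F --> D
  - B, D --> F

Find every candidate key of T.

Attributes never on any right-hand side: {B} — every candidate key must contain it.
{A, B} is a candidate key since {A, B}⁺ = {A, B, C, D, E, F} covers every attribute.
{B, C} is a candidate key since {B, C}⁺ = {A, B, C, D, E, F} covers every attribute.
{B, D} is a candidate key since {B, D}⁺ = {A, B, C, D, E, F} covers every attribute.
{B, F} is a candidate key since {B, F}⁺ = {A, B, C, D, E, F} covers every attribute.
These are minimal and exhaustive — every other superkey contains one of them.

{A, B}, {B, C}, {B, D}, {B, F}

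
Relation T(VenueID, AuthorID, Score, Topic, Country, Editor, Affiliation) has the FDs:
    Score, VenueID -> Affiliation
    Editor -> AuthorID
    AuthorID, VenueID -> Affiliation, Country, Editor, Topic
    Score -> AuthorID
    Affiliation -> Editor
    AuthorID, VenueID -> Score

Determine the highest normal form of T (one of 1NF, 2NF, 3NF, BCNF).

3NF

Candidate keys: {Affiliation, VenueID}, {AuthorID, VenueID}, {Editor, VenueID}, {Score, VenueID}. Prime attributes: {Affiliation, AuthorID, Editor, Score, VenueID}.
Editor -> AuthorID: {Editor}⁺ = {AuthorID, Editor}, which is not all of the attributes, so the left side is not a superkey — BCNF is violated.
Its right-hand attributes {AuthorID} are all prime, as are those of every other non-superkey FD — the relation is in 3NF.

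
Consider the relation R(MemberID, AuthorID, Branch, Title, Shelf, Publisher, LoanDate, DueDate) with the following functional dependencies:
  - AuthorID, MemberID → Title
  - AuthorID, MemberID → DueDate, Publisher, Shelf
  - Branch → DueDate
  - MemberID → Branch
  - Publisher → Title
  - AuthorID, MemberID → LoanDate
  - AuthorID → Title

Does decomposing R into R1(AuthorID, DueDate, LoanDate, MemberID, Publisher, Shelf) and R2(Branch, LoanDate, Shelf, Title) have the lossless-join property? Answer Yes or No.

The shared attributes are {LoanDate, Shelf} and {LoanDate, Shelf}⁺ = {LoanDate, Shelf}.
R1 ⊄ {LoanDate, Shelf} and R2 ⊄ {LoanDate, Shelf}, so the split is lossy.

No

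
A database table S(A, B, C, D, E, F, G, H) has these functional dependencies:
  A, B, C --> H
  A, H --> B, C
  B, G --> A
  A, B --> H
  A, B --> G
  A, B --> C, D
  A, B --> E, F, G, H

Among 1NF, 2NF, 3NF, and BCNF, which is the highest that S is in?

BCNF

Candidate keys: {A, B}, {A, H}, {B, G}. Prime attributes: {A, B, G, H}.
The left-hand side of every FD is a superkey, so BCNF is satisfied.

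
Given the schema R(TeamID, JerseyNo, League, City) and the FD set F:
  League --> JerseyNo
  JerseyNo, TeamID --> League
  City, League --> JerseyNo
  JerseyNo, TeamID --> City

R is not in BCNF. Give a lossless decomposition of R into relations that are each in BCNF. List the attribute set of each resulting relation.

{City, League, TeamID}; {JerseyNo, League}

Candidate keys of the original relation: {JerseyNo, TeamID}, {League, TeamID}.
Within {City, JerseyNo, League, TeamID}: {League}⁺ ∩ {City, JerseyNo, League, TeamID} = {JerseyNo, League}, not the whole set, so League --> JerseyNo violates BCNF; decompose into {JerseyNo, League} and {City, League, TeamID}.
{JerseyNo, League} is in BCNF.
{City, League, TeamID} is in BCNF.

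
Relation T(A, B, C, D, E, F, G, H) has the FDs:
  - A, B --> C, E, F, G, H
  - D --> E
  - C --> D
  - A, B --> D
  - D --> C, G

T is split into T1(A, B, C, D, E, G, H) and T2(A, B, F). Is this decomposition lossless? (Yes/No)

Yes

Common attributes: {A, B}; their closure is {A, B, C, D, E, F, G, H}.
T1 is contained in that closure, so T1 ∩ T2 --> T1 holds and the join is lossless.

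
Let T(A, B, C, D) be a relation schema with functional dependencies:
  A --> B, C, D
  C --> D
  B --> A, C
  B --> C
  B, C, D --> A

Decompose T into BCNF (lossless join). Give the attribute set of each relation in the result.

Candidate keys of the original relation: {A}, {B}.
{A, B, C, D}: {C} determines {C, D} here but is not a superkey — split on C --> D, giving {C, D} and {A, B, C}.
{C, D} has no BCNF violation.
{A, B, C} has no BCNF violation.

{A, B, C}; {C, D}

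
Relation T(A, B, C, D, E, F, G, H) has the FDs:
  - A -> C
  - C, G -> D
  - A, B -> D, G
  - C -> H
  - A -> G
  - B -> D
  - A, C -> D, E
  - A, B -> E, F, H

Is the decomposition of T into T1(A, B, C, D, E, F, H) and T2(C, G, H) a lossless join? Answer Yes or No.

The shared attributes are {C, H} and {C, H}⁺ = {C, H}.
Neither T1 nor T2 is contained in that closure, so the decomposition is lossy.

No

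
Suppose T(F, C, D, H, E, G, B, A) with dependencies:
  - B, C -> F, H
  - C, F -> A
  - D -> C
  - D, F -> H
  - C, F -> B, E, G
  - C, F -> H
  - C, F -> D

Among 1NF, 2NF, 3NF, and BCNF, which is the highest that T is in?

3NF

Candidate keys: {B, C}, {B, D}, {C, F}, {D, F}. Prime attributes: {B, C, D, F}.
For D -> C we have {D}⁺ = {C, D}; {D} is not a superkey, so BCNF fails.
But every attribute on its right side ({C}) is prime, and the same holds for every other non-superkey FD, so 3NF still holds.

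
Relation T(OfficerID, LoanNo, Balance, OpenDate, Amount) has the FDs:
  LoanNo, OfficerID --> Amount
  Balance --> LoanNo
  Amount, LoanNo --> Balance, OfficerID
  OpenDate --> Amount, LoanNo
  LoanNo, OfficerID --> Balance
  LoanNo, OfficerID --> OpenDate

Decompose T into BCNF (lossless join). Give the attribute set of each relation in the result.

{Amount, Balance, OfficerID, OpenDate}; {Balance, LoanNo}

Candidate keys of the original relation: {Amount, Balance}, {Amount, LoanNo}, {Balance, OfficerID}, {LoanNo, OfficerID}, {OpenDate}.
In {Amount, Balance, LoanNo, OfficerID, OpenDate}, {Balance} is not a superkey ({Balance}⁺ restricted to this set is {Balance, LoanNo}), so split on Balance --> LoanNo into {Balance, LoanNo} and {Amount, Balance, OfficerID, OpenDate}.
{Balance, LoanNo} is in BCNF.
{Amount, Balance, OfficerID, OpenDate} is in BCNF.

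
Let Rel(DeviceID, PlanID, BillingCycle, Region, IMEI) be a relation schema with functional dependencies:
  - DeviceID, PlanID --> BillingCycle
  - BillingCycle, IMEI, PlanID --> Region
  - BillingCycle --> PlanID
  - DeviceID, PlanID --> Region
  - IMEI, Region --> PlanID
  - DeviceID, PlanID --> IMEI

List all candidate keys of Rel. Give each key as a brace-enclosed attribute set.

No FD produces {DeviceID}, so it must be in every candidate key.
{BillingCycle, DeviceID}⁺ = {BillingCycle, DeviceID, IMEI, PlanID, Region} — all of the relation — so {BillingCycle, DeviceID} is a candidate key.
{DeviceID, PlanID}⁺ = {BillingCycle, DeviceID, IMEI, PlanID, Region} — all of the relation — so {DeviceID, PlanID} is a candidate key.
{DeviceID, IMEI, Region}⁺ = {BillingCycle, DeviceID, IMEI, PlanID, Region} — all of the relation — so {DeviceID, IMEI, Region} is a candidate key.
These are minimal and exhaustive — every other superkey contains one of them.

{BillingCycle, DeviceID}, {DeviceID, IMEI, Region}, {DeviceID, PlanID}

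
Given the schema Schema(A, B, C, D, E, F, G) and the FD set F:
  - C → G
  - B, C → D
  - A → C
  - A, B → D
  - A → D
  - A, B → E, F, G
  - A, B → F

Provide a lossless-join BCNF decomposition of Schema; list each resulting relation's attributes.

Candidate key of the original relation: {A, B}.
In {A, B, C, D, E, F, G}, {C} is not a superkey ({C}⁺ restricted to this set is {C, G}), so split on C → G into {C, G} and {A, B, C, D, E, F}.
{C, G} is in BCNF.
In {A, B, C, D, E, F}, {B, C} is not a superkey ({B, C}⁺ restricted to this set is {B, C, D}), so split on B, C → D into {B, C, D} and {A, B, C, E, F}.
{B, C, D} is in BCNF.
In {A, B, C, E, F}, {A} is not a superkey ({A}⁺ restricted to this set is {A, C}), so split on A → C into {A, C} and {A, B, E, F}.
{A, C} is in BCNF.
{A, B, E, F} is in BCNF.

{A, B, E, F}; {A, C}; {B, C, D}; {C, G}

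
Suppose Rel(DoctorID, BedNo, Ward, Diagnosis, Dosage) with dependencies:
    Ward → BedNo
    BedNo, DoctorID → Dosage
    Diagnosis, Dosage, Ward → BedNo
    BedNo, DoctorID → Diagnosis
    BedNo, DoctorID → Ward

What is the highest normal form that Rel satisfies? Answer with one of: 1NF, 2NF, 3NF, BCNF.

Candidate keys: {BedNo, DoctorID}, {DoctorID, Ward}. Prime attributes: {BedNo, DoctorID, Ward}.
For Ward → BedNo we have {Ward}⁺ = {BedNo, Ward}; {Ward} is not a superkey, so BCNF fails.
Since {BedNo} ⊆ prime attributes and every other non-superkey FD also has a prime right side, the schema is in 3NF.

3NF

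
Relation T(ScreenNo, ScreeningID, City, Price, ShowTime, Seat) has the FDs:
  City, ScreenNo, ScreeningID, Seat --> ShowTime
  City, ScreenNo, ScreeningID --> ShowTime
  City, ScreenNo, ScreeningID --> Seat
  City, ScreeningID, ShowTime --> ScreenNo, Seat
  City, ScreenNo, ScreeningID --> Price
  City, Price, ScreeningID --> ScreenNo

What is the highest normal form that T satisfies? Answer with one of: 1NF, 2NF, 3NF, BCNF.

BCNF

Candidate keys: {City, Price, ScreeningID}, {City, ScreenNo, ScreeningID}, {City, ScreeningID, ShowTime}. Prime attributes: {City, Price, ScreenNo, ScreeningID, ShowTime}.
Every FD has a superkey on the left, so the relation is in BCNF.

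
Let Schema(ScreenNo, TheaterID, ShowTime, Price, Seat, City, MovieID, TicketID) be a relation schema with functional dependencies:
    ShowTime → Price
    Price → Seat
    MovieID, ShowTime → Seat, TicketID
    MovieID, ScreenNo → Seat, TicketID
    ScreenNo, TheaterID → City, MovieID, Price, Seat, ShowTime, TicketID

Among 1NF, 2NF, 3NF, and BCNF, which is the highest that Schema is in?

Candidate key: {ScreenNo, TheaterID}. Prime attributes: {ScreenNo, TheaterID}.
ShowTime → Price breaks BCNF: {ShowTime}⁺ = {Price, Seat, ShowTime}, so {ShowTime} is not a superkey.
ShowTime → Price determines the non-prime attribute {Price} from a non-superkey — 3NF is violated.
No non-prime attribute depends on a proper subset of any candidate key, so 2NF holds.

2NF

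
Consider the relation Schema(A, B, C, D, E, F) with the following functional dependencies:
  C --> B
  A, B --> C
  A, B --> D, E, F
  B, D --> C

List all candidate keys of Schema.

{A} never appears on the right of any FD, so every key must include it.
{A, B} is a candidate key since {A, B}⁺ = {A, B, C, D, E, F} covers every attribute.
{A, C} is a candidate key since {A, C}⁺ = {A, B, C, D, E, F} covers every attribute.
No proper subset of any of these is a key, and no other minimal superkey exists.

{A, B}, {A, C}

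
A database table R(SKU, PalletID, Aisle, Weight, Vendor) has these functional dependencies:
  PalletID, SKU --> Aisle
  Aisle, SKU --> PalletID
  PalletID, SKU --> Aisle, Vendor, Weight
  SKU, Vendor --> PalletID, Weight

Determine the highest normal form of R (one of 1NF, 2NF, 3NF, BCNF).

BCNF

Candidate keys: {Aisle, SKU}, {PalletID, SKU}, {SKU, Vendor}. Prime attributes: {Aisle, PalletID, SKU, Vendor}.
Every FD has a superkey on the left, so the relation is in BCNF.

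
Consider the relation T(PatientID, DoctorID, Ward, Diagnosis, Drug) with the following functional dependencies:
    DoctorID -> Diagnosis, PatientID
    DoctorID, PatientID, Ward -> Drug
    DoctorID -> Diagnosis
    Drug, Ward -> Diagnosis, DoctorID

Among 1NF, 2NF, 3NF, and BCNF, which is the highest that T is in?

1NF

Candidate keys: {DoctorID, Ward}, {Drug, Ward}. Prime attributes: {DoctorID, Drug, Ward}.
DoctorID -> Diagnosis, PatientID breaks BCNF: {DoctorID}⁺ = {Diagnosis, DoctorID, PatientID}, so {DoctorID} is not a superkey.
Because {Diagnosis, PatientID} are non-prime and the left side of DoctorID -> Diagnosis, PatientID is not a superkey, the relation is not in 3NF.
The proper key subset {DoctorID} of {DoctorID, Ward} determines non-prime {Diagnosis, PatientID}, so the relation is not even in 2NF.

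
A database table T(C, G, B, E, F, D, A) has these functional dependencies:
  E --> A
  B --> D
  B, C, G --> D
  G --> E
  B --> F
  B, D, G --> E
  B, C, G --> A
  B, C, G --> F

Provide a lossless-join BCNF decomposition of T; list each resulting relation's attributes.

{A, E}; {B, C, G}; {B, D, F}; {E, G}

Candidate key of the original relation: {B, C, G}.
Within {A, B, C, D, E, F, G}: {E}⁺ ∩ {A, B, C, D, E, F, G} = {A, E}, not the whole set, so E --> A violates BCNF; decompose into {A, E} and {B, C, D, E, F, G}.
{A, E} has no BCNF violation.
Within {B, C, D, E, F, G}: {B}⁺ ∩ {B, C, D, E, F, G} = {B, D, F}, not the whole set, so B --> D, F violates BCNF; decompose into {B, D, F} and {B, C, E, G}.
{B, D, F} has no BCNF violation.
Within {B, C, E, G}: {G}⁺ ∩ {B, C, E, G} = {E, G}, not the whole set, so G --> E violates BCNF; decompose into {E, G} and {B, C, G}.
{E, G} has no BCNF violation.
{B, C, G} has no BCNF violation.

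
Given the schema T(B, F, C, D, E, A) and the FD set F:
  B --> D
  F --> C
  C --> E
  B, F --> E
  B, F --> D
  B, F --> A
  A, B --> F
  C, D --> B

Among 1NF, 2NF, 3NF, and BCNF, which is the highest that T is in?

Candidate keys: {A, B}, {A, C, D}, {B, F}, {D, F}. Prime attributes: {A, B, C, D, F}.
B --> D: {B}⁺ = {B, D}, which is not all of the attributes, so the left side is not a superkey — BCNF is violated.
C --> E has non-prime {E} on the right and a non-superkey on the left, so 3NF fails.
{F} is a proper subset of the key {B, F}, and {F}⁺ contains the non-prime attribute {E} — a partial dependency, so 2NF is violated.

1NF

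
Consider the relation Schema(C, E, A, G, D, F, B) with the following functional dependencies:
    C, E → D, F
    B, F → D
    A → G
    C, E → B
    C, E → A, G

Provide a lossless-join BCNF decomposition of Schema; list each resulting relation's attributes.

{A, B, C, E, F}; {A, G}; {B, D, F}

Candidate key of the original relation: {C, E}.
In {A, B, C, D, E, F, G}, {B, F} is not a superkey ({B, F}⁺ restricted to this set is {B, D, F}), so split on B, F → D into {B, D, F} and {A, B, C, E, F, G}.
{B, D, F} is in BCNF.
In {A, B, C, E, F, G}, {A} is not a superkey ({A}⁺ restricted to this set is {A, G}), so split on A → G into {A, G} and {A, B, C, E, F}.
{A, G} is in BCNF.
{A, B, C, E, F} is in BCNF.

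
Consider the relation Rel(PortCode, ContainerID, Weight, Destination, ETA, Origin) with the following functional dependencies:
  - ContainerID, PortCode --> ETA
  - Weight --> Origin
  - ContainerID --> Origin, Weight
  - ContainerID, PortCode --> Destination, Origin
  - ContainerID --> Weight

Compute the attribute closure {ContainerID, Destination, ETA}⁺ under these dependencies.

{ContainerID, Destination, ETA, Origin, Weight}

Start with {ContainerID, Destination, ETA}.
ContainerID --> Origin, Weight applies; add {Origin, Weight} → now {ContainerID, Destination, ETA, Origin, Weight}.
No further FD applies.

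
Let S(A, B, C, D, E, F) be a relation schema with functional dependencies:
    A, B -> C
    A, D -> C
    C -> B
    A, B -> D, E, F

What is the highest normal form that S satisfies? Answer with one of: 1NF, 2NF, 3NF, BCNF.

3NF

Candidate keys: {A, B}, {A, C}, {A, D}. Prime attributes: {A, B, C, D}.
C -> B: {C}⁺ = {B, C}, which is not all of the attributes, so the left side is not a superkey — BCNF is violated.
Since {B} ⊆ prime attributes and every other non-superkey FD also has a prime right side, the schema is in 3NF.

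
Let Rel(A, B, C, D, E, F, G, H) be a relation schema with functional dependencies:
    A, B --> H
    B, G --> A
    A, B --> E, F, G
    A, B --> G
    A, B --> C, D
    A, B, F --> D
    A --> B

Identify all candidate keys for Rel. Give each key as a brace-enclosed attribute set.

{A}⁺ = {A, B, C, D, E, F, G, H}, which is every attribute, so {A} is a candidate key.
{B, G}⁺ = {A, B, C, D, E, F, G, H}, which is every attribute, so {B, G} is a candidate key.
No proper subset of any of these is a key, and no other minimal superkey exists.

{A}, {B, G}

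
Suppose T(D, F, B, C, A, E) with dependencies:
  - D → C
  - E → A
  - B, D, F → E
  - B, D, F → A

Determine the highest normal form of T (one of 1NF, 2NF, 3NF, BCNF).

1NF

Candidate key: {B, D, F}. Prime attributes: {B, D, F}.
D → C: {D}⁺ = {C, D}, which is not all of the attributes, so the left side is not a superkey — BCNF is violated.
D → C determines the non-prime attribute {C} from a non-superkey — 3NF is violated.
The proper key subset {D} of {B, D, F} determines non-prime {C}, so the relation is not even in 2NF.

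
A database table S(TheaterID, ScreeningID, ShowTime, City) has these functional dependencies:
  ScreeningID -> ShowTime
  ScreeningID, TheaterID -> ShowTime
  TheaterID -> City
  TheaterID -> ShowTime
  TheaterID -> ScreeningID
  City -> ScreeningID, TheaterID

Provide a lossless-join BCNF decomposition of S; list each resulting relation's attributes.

Candidate keys of the original relation: {City}, {TheaterID}.
{City, ScreeningID, ShowTime, TheaterID}: {ScreeningID} determines {ScreeningID, ShowTime} here but is not a superkey — split on ScreeningID -> ShowTime, giving {ScreeningID, ShowTime} and {City, ScreeningID, TheaterID}.
{ScreeningID, ShowTime}: every determinant is a superkey — BCNF.
{City, ScreeningID, TheaterID}: every determinant is a superkey — BCNF.

{City, ScreeningID, TheaterID}; {ScreeningID, ShowTime}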